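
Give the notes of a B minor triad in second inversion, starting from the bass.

F#, B, D

The chord tones are B–D–F#. With the fifth (F#) lowest for second inversion: F#, B, D.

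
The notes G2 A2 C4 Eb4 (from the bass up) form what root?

Reordering G, A, C, Eb into stacked thirds gives A–C–Eb–G; the bottom of that stack, A, is the root.

A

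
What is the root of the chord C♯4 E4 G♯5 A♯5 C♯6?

A#

The distinct letter names are C#, E, G#, A#. Arranged as a stack of thirds they read A#–C#–E–G#, so A# is the root (an A# half-diminished seventh chord).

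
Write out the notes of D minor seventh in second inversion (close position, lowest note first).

A, C, D, F

Spelling D minor seventh: D–F–A–C. In second inversion the fifth is bass, giving A, C, D, F from the bottom.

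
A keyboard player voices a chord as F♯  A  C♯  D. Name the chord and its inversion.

D major seventh, first inversion

The pitch classes F#, A, C#, D arrange in thirds as D–F#–A–C#: a D major seventh chord.
F# is the third of D major seventh; third in the bass means first inversion (figured bass 6/5).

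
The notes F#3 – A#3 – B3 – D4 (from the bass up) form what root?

B

F#, A#, B, D are the tones of a B minor-major seventh chord (B–D–F#–A#), making B the root.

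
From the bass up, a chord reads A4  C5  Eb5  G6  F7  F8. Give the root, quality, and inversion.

F dominant ninth, first inversion

The distinct note names are A, C, Eb, G, F. Stacked in thirds they read F–A–C–Eb–G, which is a dominant ninth chord on F.
A is the third of F dominant ninth; third in the bass means first inversion.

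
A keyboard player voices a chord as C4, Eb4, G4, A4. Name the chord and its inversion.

A half-diminished seventh, first inversion

The pitch classes C, Eb, G, A arrange in thirds as A–C–Eb–G: an A half-diminished seventh chord.
C is the third of A half-diminished seventh; third in the bass means first inversion (figured bass 6/5).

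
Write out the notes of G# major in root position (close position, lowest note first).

Spelling G# major: G#–B#–D#. In root position the root is bass, giving G#, B#, D# from the bottom.

G#, B#, D#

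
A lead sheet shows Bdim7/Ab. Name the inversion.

Bdim7/Ab means B diminished seventh with Ab in the bass. Ab is the seventh of B diminished seventh (B–D–F–Ab), so this is third inversion.

third inversion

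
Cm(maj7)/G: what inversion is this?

second inversion

Cm(maj7)/G means C minor-major seventh with G in the bass. G is the fifth of C minor-major seventh (C–Eb–G–B), so this is second inversion.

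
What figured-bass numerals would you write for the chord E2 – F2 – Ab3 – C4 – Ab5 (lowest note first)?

The notes E, F, Ab, C stack in thirds as F–Ab–C–E — an F minor-major seventh chord. The bass E is the seventh, so this is third inversion: figured 4/2.

4/2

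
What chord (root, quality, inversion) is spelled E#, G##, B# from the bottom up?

E# major, root position

The distinct note names are E#, G##, B#. Stacked in thirds they read E#–G##–B#, which is a major triad on E#.
The lowest note is E#, the root of the chord, so this is root position (figured bass 5/3).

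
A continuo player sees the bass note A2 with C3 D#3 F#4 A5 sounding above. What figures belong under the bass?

The notes A, C, D#, F# stack in thirds as D#–F#–A–C — a D# diminished seventh chord. The bass A is the fifth, so this is second inversion: figured 4/3.

4/3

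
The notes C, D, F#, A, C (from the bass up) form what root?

The distinct letter names are C, D, F#, A. Arranged as a stack of thirds they read D–F#–A–C, so D is the root (a D dominant seventh chord).

D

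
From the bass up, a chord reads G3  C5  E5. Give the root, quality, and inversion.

C major, second inversion

Reducing to letter names: G, C, E. These stack in thirds as C–E–G — a C major triad.
With the fifth (G) in the bass, the chord is in second inversion (figured bass 6/4).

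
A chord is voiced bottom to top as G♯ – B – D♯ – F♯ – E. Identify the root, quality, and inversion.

The pitch classes G#, B, D#, F#, E arrange in thirds as E–G#–B–D#–F#: an E major ninth chord.
The lowest note is G#, the third of the chord, so this is first inversion.

E major ninth, first inversion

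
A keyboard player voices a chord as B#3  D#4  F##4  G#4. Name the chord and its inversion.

The pitch classes B#, D#, F##, G# arrange in thirds as G#–B#–D#–F##: a G# major seventh chord.
With the third (B#) in the bass, the chord is in first inversion (figured bass 6/5).

G# major seventh, first inversion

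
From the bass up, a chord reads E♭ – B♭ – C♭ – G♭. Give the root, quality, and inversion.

Reducing to letter names: Eb, Bb, Cb, Gb. These stack in thirds as Cb–Eb–Gb–Bb — a Cb major seventh chord.
Eb is the third of Cb major seventh; third in the bass means first inversion (figured bass 6/5).

Cb major seventh, first inversion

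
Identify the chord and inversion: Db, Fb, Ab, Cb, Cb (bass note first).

The distinct note names are Db, Fb, Ab, Cb. Stacked in thirds they read Db–Fb–Ab–Cb, which is a minor seventh chord on Db.
The lowest note is Db, the root of the chord, so this is root position (figured bass 7).

Db minor seventh, root position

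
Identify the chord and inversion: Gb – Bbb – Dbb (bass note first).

The distinct note names are Gb, Bbb, Dbb. Stacked in thirds they read Gb–Bbb–Dbb, which is a diminished triad on Gb.
With the root (Gb) in the bass, the chord is in root position (figured bass 5/3).

Gb diminished, root position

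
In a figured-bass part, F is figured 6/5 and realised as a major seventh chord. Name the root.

Db

The figures 6/5 mean the third of the chord is in the bass. If F is the third of a major seventh chord, the root is Db (chord tones Db–F–Ab–C).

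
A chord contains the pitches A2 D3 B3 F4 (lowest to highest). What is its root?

A, D, B, F are the tones of a B half-diminished seventh chord (B–D–F–A), making B the root.

B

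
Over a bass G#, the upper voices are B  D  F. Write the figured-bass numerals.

7

The notes G#, B, D, F stack in thirds as G#–B–D–F — a G# diminished seventh chord. The bass G# is the root, so this is root position: figured 7.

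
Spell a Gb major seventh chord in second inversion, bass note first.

Spelling Gb major seventh: Gb–Bb–Db–F. In second inversion the fifth is bass, giving Db, F, Gb, Bb from the bottom.

Db, F, Gb, Bb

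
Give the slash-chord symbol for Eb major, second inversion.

Second inversion of Eb major has the fifth (Bb) in the bass. As a slash chord: Eb/Bb.

Eb/Bb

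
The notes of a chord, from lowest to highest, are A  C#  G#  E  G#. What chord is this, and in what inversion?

The distinct note names are A, C#, G#, E. Stacked in thirds they read A–C#–E–G#, which is a major seventh chord on A.
The lowest note is A, the root of the chord, so this is root position (figured bass 7).

A major seventh, root position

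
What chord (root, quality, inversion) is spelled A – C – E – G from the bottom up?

Reducing to letter names: A, C, E, G. These stack in thirds as A–C–E–G — an A minor seventh chord.
A is the root of A minor seventh; root in the bass means root position (figured bass 7).

A minor seventh, root position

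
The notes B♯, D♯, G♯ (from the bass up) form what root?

G#

The distinct letter names are B#, D#, G#. Arranged as a stack of thirds they read G#–B#–D#, so G# is the root (a G# major triad).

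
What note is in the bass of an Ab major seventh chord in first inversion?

C

In first inversion the third is lowest. For Ab major seventh (Ab–C–Eb–G) that is C.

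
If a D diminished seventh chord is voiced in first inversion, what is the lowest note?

D diminished seventh is D–F–Ab–Cb. First inversion places the third in the bass: F.

F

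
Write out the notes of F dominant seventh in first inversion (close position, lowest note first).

A, C, Eb, F

The chord tones are F–A–C–Eb. With the third (A) lowest for first inversion: A, C, Eb, F.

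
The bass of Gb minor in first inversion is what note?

In first inversion the third is lowest. For Gb minor (Gb–Bbb–Db) that is Bbb.

Bbb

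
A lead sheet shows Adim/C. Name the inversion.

first inversion

Adim/C means A diminished with C in the bass. C is the third of A diminished (A–C–Eb), so this is first inversion.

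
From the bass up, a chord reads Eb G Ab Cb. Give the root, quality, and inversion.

Ab minor-major seventh, second inversion

Reducing to letter names: Eb, G, Ab, Cb. These stack in thirds as Ab–Cb–Eb–G — an Ab minor-major seventh chord.
With the fifth (Eb) in the bass, the chord is in second inversion (figured bass 4/3).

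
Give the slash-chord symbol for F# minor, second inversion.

F#m/C#

Second inversion of F# minor has the fifth (C#) in the bass. As a slash chord: F#m/C#.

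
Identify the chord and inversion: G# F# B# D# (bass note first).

G# dominant seventh, root position

Reducing to letter names: G#, F#, B#, D#. These stack in thirds as G#–B#–D#–F# — a G# dominant seventh chord.
With the root (G#) in the bass, the chord is in root position (figured bass 7).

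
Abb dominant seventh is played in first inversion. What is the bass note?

The third of Abb dominant seventh (Abb–Cb–Ebb–Gbb) is Cb; that is the bass in first inversion.

Cb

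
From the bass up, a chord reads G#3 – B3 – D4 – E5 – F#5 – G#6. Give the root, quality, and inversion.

E dominant ninth, first inversion

Reducing to letter names: G#, B, D, E, F#. These stack in thirds as E–G#–B–D–F# — an E dominant ninth chord.
The lowest note is G#, the third of the chord, so this is first inversion.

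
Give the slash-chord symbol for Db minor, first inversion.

Dbm/Fb

First inversion of Db minor has the third (Fb) in the bass. As a slash chord: Dbm/Fb.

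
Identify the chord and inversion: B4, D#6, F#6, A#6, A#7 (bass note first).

B major seventh, root position

The pitch classes B, D#, F#, A# arrange in thirds as B–D#–F#–A#: a B major seventh chord.
The lowest note is B, the root of the chord, so this is root position (figured bass 7).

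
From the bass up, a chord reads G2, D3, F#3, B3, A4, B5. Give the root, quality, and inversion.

Reducing to letter names: G, D, F#, B, A. These stack in thirds as G–B–D–F#–A — a G major ninth chord.
With the root (G) in the bass, the chord is in root position.

G major ninth, root position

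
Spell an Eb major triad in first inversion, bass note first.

The chord tones are Eb–G–Bb. With the third (G) lowest for first inversion: G, Bb, Eb.

G, Bb, Eb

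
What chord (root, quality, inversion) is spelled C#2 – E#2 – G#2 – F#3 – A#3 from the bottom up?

The distinct note names are C#, E#, G#, F#, A#. Stacked in thirds they read F#–A#–C#–E#–G#, which is a major ninth chord on F#.
The lowest note is C#, the fifth of the chord, so this is second inversion.

F# major ninth, second inversion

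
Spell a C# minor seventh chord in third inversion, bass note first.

B, C#, E, G#

The chord tones are C#–E–G#–B. With the seventh (B) lowest for third inversion: B, C#, E, G#.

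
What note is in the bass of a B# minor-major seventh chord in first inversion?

D#

B# minor-major seventh is B#–D#–F##–A##. First inversion places the third in the bass: D#.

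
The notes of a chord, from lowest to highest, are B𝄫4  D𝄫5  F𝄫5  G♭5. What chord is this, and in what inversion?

Gb diminished seventh, first inversion

The distinct note names are Bbb, Dbb, Fbb, Gb. Stacked in thirds they read Gb–Bbb–Dbb–Fbb, which is a diminished seventh chord on Gb.
With the third (Bbb) in the bass, the chord is in first inversion (figured bass 6/5).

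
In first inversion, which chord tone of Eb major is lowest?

G

In first inversion the third is lowest. For Eb major (Eb–G–Bb) that is G.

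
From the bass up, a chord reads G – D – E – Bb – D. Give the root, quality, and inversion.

The distinct note names are G, D, E, Bb. Stacked in thirds they read E–G–Bb–D, which is a half-diminished seventh chord on E.
With the third (G) in the bass, the chord is in first inversion (figured bass 6/5).

E half-diminished seventh, first inversion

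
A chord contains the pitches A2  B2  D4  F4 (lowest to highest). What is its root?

A, B, D, F are the tones of a B half-diminished seventh chord (B–D–F–A), making B the root.

B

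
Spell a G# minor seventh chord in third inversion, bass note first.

The chord tones are G#–B–D#–F#. With the seventh (F#) lowest for third inversion: F#, G#, B, D#.

F#, G#, B, D#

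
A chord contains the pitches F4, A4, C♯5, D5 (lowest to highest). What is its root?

Reordering F, A, C#, D into stacked thirds gives D–F–A–C#; the bottom of that stack, D, is the root.

D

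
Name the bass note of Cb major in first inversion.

In first inversion the third is lowest. For Cb major (Cb–Eb–Gb) that is Eb.

Eb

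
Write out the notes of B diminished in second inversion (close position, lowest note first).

F, B, D

B diminished is B–D–F. Second inversion puts the fifth (F) in the bass, with the remaining tones above: F, B, D.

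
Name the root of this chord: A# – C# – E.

The distinct letter names are A#, C#, E. Arranged as a stack of thirds they read A#–C#–E, so A# is the root (an A# diminished triad).

A#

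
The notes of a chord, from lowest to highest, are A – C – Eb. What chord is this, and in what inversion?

A diminished, root position

The pitch classes A, C, Eb arrange in thirds as A–C–Eb: an A diminished triad.
With the root (A) in the bass, the chord is in root position (figured bass 5/3).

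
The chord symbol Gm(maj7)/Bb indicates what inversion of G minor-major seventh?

Gm(maj7)/Bb means G minor-major seventh with Bb in the bass. Bb is the third of G minor-major seventh (G–Bb–D–F#), so this is first inversion.

first inversion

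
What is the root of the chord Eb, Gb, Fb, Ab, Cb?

Reordering Eb, Gb, Fb, Ab, Cb into stacked thirds gives Fb–Ab–Cb–Eb–Gb; the bottom of that stack, Fb, is the root.

Fb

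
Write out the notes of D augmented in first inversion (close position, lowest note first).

F#, A#, D

Spelling D augmented: D–F#–A#. In first inversion the third is bass, giving F#, A#, D from the bottom.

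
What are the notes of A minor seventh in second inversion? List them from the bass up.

The chord tones are A–C–E–G. With the fifth (E) lowest for second inversion: E, G, A, C.

E, G, A, C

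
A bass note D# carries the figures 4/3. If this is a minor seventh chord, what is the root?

The figures 4/3 mean the fifth of the chord is in the bass. If D# is the fifth of a minor seventh chord, the root is G# (chord tones G#–B–D#–F#).

G#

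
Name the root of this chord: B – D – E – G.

Reordering B, D, E, G into stacked thirds gives E–G–B–D; the bottom of that stack, E, is the root.

E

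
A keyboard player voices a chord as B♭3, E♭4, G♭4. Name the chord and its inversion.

Eb minor, second inversion

Reducing to letter names: Bb, Eb, Gb. These stack in thirds as Eb–Gb–Bb — an Eb minor triad.
The lowest note is Bb, the fifth of the chord, so this is second inversion (figured bass 6/4).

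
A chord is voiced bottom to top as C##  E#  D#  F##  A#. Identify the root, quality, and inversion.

D# major ninth, third inversion

The pitch classes C##, E#, D#, F##, A# arrange in thirds as D#–F##–A#–C##–E#: a D# major ninth chord.
With the seventh (C##) in the bass, the chord is in third inversion.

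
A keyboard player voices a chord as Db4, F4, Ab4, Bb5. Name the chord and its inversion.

Bb minor seventh, first inversion

The pitch classes Db, F, Ab, Bb arrange in thirds as Bb–Db–F–Ab: a Bb minor seventh chord.
Db is the third of Bb minor seventh; third in the bass means first inversion (figured bass 6/5).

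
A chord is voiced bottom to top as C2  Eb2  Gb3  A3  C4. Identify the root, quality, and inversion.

A diminished seventh, first inversion

The distinct note names are C, Eb, Gb, A. Stacked in thirds they read A–C–Eb–Gb, which is a diminished seventh chord on A.
The lowest note is C, the third of the chord, so this is first inversion (figured bass 6/5).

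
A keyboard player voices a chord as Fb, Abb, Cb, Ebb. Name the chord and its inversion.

The distinct note names are Fb, Abb, Cb, Ebb. Stacked in thirds they read Fb–Abb–Cb–Ebb, which is a minor seventh chord on Fb.
The lowest note is Fb, the root of the chord, so this is root position (figured bass 7).

Fb minor seventh, root position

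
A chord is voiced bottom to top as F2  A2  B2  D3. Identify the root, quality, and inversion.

The pitch classes F, A, B, D arrange in thirds as B–D–F–A: a B half-diminished seventh chord.
F is the fifth of B half-diminished seventh; fifth in the bass means second inversion (figured bass 4/3).

B half-diminished seventh, second inversion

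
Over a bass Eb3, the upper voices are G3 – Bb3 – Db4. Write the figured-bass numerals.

The notes Eb, G, Bb, Db stack in thirds as Eb–G–Bb–Db — an Eb dominant seventh chord. The bass Eb is the root, so this is root position: figured 7.

7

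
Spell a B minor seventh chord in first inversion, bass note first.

Spelling B minor seventh: B–D–F#–A. In first inversion the third is bass, giving D, F#, A, B from the bottom.

D, F#, A, B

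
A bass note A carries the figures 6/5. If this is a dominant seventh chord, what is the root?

The figures 6/5 mean the third of the chord is in the bass. If A is the third of a dominant seventh chord, the root is F (chord tones F–A–C–Eb).

F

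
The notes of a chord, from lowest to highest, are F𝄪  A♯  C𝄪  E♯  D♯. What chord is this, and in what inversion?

The pitch classes F##, A#, C##, E#, D# arrange in thirds as D#–F##–A#–C##–E#: a D# major ninth chord.
F## is the third of D# major ninth; third in the bass means first inversion.

D# major ninth, first inversion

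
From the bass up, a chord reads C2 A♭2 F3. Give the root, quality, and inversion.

The pitch classes C, Ab, F arrange in thirds as F–Ab–C: an F minor triad.
The lowest note is C, the fifth of the chord, so this is second inversion (figured bass 6/4).

F minor, second inversion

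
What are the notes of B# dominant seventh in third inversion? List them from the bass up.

B# dominant seventh is B#–D##–F##–A#. Third inversion puts the seventh (A#) in the bass, with the remaining tones above: A#, B#, D##, F##.

A#, B#, D##, F##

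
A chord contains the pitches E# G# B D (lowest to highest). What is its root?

E#

The distinct letter names are E#, G#, B, D. Arranged as a stack of thirds they read E#–G#–B–D, so E# is the root (an E# diminished seventh chord).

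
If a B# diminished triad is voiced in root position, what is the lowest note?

B#

The root of B# diminished (B#–D#–F#) is B#; that is the bass in root position.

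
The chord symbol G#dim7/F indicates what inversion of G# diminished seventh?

G#dim7/F means G# diminished seventh with F in the bass. F is the seventh of G# diminished seventh (G#–B–D–F), so this is third inversion.

third inversion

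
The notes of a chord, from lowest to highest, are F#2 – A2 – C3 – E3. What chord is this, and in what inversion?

The pitch classes F#, A, C, E arrange in thirds as F#–A–C–E: an F# half-diminished seventh chord.
With the root (F#) in the bass, the chord is in root position (figured bass 7).

F# half-diminished seventh, root position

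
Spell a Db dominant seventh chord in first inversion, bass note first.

Spelling Db dominant seventh: Db–F–Ab–Cb. In first inversion the third is bass, giving F, Ab, Cb, Db from the bottom.

F, Ab, Cb, Db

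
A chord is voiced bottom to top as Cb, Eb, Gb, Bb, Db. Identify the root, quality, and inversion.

Reducing to letter names: Cb, Eb, Gb, Bb, Db. These stack in thirds as Cb–Eb–Gb–Bb–Db — a Cb major ninth chord.
With the root (Cb) in the bass, the chord is in root position.

Cb major ninth, root position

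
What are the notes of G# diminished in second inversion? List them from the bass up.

G# diminished is G#–B–D. Second inversion puts the fifth (D) in the bass, with the remaining tones above: D, G#, B.

D, G#, B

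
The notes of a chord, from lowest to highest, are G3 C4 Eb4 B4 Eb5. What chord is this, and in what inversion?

C minor-major seventh, second inversion

Reducing to letter names: G, C, Eb, B. These stack in thirds as C–Eb–G–B — a C minor-major seventh chord.
The lowest note is G, the fifth of the chord, so this is second inversion (figured bass 4/3).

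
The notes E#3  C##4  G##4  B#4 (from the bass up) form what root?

The distinct letter names are E#, C##, G##, B#. Arranged as a stack of thirds they read C##–E#–G##–B#, so C## is the root (a C## minor seventh chord).

C##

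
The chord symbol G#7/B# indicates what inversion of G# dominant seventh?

first inversion

G#7/B# means G# dominant seventh with B# in the bass. B# is the third of G# dominant seventh (G#–B#–D#–F#), so this is first inversion.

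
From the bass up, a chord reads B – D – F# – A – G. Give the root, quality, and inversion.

The pitch classes B, D, F#, A, G arrange in thirds as G–B–D–F#–A: a G major ninth chord.
B is the third of G major ninth; third in the bass means first inversion.

G major ninth, first inversion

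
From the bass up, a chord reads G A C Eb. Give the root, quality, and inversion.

The distinct note names are G, A, C, Eb. Stacked in thirds they read A–C–Eb–G, which is a half-diminished seventh chord on A.
With the seventh (G) in the bass, the chord is in third inversion (figured bass 4/2).

A half-diminished seventh, third inversion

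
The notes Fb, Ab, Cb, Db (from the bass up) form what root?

Fb, Ab, Cb, Db are the tones of a Db minor seventh chord (Db–Fb–Ab–Cb), making Db the root.

Db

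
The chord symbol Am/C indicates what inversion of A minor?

Am/C means A minor with C in the bass. C is the third of A minor (A–C–E), so this is first inversion.

first inversion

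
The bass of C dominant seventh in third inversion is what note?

Bb

C dominant seventh is C–E–G–Bb. Third inversion places the seventh in the bass: Bb.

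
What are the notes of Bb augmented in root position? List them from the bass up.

Bb, D, F#

Spelling Bb augmented: Bb–D–F#. In root position the root is bass, giving Bb, D, F# from the bottom.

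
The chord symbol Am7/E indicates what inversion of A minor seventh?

Am7/E means A minor seventh with E in the bass. E is the fifth of A minor seventh (A–C–E–G), so this is second inversion.

second inversion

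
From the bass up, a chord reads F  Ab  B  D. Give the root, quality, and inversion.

B diminished seventh, second inversion

Reducing to letter names: F, Ab, B, D. These stack in thirds as B–D–F–Ab — a B diminished seventh chord.
With the fifth (F) in the bass, the chord is in second inversion (figured bass 4/3).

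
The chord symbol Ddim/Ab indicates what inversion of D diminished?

Ddim/Ab means D diminished with Ab in the bass. Ab is the fifth of D diminished (D–F–Ab), so this is second inversion.

second inversion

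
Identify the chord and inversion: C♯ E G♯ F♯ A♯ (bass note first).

The pitch classes C#, E, G#, F#, A# arrange in thirds as F#–A#–C#–E–G#: an F# dominant ninth chord.
With the fifth (C#) in the bass, the chord is in second inversion.

F# dominant ninth, second inversion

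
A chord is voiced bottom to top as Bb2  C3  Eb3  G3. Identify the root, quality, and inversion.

The pitch classes Bb, C, Eb, G arrange in thirds as C–Eb–G–Bb: a C minor seventh chord.
With the seventh (Bb) in the bass, the chord is in third inversion (figured bass 4/2).

C minor seventh, third inversion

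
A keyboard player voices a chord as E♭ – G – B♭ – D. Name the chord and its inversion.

The pitch classes Eb, G, Bb, D arrange in thirds as Eb–G–Bb–D: an Eb major seventh chord.
The lowest note is Eb, the root of the chord, so this is root position (figured bass 7).

Eb major seventh, root position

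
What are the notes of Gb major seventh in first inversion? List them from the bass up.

Spelling Gb major seventh: Gb–Bb–Db–F. In first inversion the third is bass, giving Bb, Db, F, Gb from the bottom.

Bb, Db, F, Gb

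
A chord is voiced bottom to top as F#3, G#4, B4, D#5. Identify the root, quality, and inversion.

G# minor seventh, third inversion

The distinct note names are F#, G#, B, D#. Stacked in thirds they read G#–B–D#–F#, which is a minor seventh chord on G#.
With the seventh (F#) in the bass, the chord is in third inversion (figured bass 4/2).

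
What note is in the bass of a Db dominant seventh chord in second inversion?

Ab

Db dominant seventh is Db–F–Ab–Cb. Second inversion places the fifth in the bass: Ab.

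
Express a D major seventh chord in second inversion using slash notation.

Dmaj7/A

Second inversion of D major seventh has the fifth (A) in the bass. As a slash chord: Dmaj7/A.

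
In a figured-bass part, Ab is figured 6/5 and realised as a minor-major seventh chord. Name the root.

F

The figures 6/5 mean the third of the chord is in the bass. If Ab is the third of a minor-major seventh chord, the root is F (chord tones F–Ab–C–E).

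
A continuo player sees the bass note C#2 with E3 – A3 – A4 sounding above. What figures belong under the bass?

The notes C#, E, A stack in thirds as A–C#–E — an A major triad. The bass C# is the third, so this is first inversion: figured 6.

6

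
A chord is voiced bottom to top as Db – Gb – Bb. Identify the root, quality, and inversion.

Gb major, second inversion

The distinct note names are Db, Gb, Bb. Stacked in thirds they read Gb–Bb–Db, which is a major triad on Gb.
With the fifth (Db) in the bass, the chord is in second inversion (figured bass 6/4).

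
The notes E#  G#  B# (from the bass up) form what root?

E#

E#, G#, B# are the tones of an E# minor triad (E#–G#–B#), making E# the root.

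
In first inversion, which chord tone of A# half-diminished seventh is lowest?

In first inversion the third is lowest. For A# half-diminished seventh (A#–C#–E–G#) that is C#.

C#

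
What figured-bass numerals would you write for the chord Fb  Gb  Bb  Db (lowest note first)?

4/2

The notes Fb, Gb, Bb, Db stack in thirds as Gb–Bb–Db–Fb — a Gb dominant seventh chord. The bass Fb is the seventh, so this is third inversion: figured 4/2.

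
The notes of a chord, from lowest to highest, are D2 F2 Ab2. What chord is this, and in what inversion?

The distinct note names are D, F, Ab. Stacked in thirds they read D–F–Ab, which is a diminished triad on D.
With the root (D) in the bass, the chord is in root position (figured bass 5/3).

D diminished, root position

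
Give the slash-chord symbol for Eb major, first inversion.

First inversion of Eb major has the third (G) in the bass. As a slash chord: Eb/G.

Eb/G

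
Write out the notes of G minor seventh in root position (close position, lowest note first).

G minor seventh is G–Bb–D–F. Root position puts the root (G) in the bass, with the remaining tones above: G, Bb, D, F.

G, Bb, D, F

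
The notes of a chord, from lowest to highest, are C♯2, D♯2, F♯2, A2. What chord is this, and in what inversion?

D# half-diminished seventh, third inversion

The pitch classes C#, D#, F#, A arrange in thirds as D#–F#–A–C#: a D# half-diminished seventh chord.
The lowest note is C#, the seventh of the chord, so this is third inversion (figured bass 4/2).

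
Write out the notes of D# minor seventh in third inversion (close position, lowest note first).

C#, D#, F#, A#

Spelling D# minor seventh: D#–F#–A#–C#. In third inversion the seventh is bass, giving C#, D#, F#, A# from the bottom.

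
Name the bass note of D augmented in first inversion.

F#

In first inversion the third is lowest. For D augmented (D–F#–A#) that is F#.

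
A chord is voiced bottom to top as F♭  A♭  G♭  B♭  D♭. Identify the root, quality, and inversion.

Gb dominant ninth, third inversion

Reducing to letter names: Fb, Ab, Gb, Bb, Db. These stack in thirds as Gb–Bb–Db–Fb–Ab — a Gb dominant ninth chord.
With the seventh (Fb) in the bass, the chord is in third inversion.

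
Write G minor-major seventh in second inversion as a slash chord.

Gm(maj7)/D

Second inversion of G minor-major seventh has the fifth (D) in the bass. As a slash chord: Gm(maj7)/D.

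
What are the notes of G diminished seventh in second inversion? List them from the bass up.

The chord tones are G–Bb–Db–Fb. With the fifth (Db) lowest for second inversion: Db, Fb, G, Bb.

Db, Fb, G, Bb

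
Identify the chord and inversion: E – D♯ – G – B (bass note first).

The pitch classes E, D#, G, B arrange in thirds as E–G–B–D#: an E minor-major seventh chord.
The lowest note is E, the root of the chord, so this is root position (figured bass 7).

E minor-major seventh, root position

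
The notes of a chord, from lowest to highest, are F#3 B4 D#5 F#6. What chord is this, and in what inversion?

The distinct note names are F#, B, D#. Stacked in thirds they read B–D#–F#, which is a major triad on B.
With the fifth (F#) in the bass, the chord is in second inversion (figured bass 6/4).

B major, second inversion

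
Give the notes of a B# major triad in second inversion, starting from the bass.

Spelling B# major: B#–D##–F##. In second inversion the fifth is bass, giving F##, B#, D## from the bottom.

F##, B#, D##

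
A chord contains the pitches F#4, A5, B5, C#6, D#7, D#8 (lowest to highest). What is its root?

B

F#, A, B, C#, D# are the tones of a B dominant ninth chord (B–D#–F#–A–C#), making B the root.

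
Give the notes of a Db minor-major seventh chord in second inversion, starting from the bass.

Spelling Db minor-major seventh: Db–Fb–Ab–C. In second inversion the fifth is bass, giving Ab, C, Db, Fb from the bottom.

Ab, C, Db, Fb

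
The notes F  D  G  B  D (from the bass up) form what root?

The distinct letter names are F, D, G, B. Arranged as a stack of thirds they read G–B–D–F, so G is the root (a G dominant seventh chord).

G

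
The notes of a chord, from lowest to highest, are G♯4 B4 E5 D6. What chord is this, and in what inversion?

E dominant seventh, first inversion

The distinct note names are G#, B, E, D. Stacked in thirds they read E–G#–B–D, which is a dominant seventh chord on E.
G# is the third of E dominant seventh; third in the bass means first inversion (figured bass 6/5).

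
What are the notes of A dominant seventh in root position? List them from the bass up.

A, C#, E, G

The chord tones are A–C#–E–G. With the root (A) lowest for root position: A, C#, E, G.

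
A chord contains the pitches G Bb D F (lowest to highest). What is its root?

Reordering G, Bb, D, F into stacked thirds gives G–Bb–D–F; the bottom of that stack, G, is the root.

G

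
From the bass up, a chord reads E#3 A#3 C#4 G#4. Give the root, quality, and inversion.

A# minor seventh, second inversion

The pitch classes E#, A#, C#, G# arrange in thirds as A#–C#–E#–G#: an A# minor seventh chord.
E# is the fifth of A# minor seventh; fifth in the bass means second inversion (figured bass 4/3).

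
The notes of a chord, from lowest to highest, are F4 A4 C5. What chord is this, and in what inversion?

F major, root position

Reducing to letter names: F, A, C. These stack in thirds as F–A–C — an F major triad.
F is the root of F major; root in the bass means root position (figured bass 5/3).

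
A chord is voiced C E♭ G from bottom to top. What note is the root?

C, Eb, G are the tones of a C minor triad (C–Eb–G), making C the root.

C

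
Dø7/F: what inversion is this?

first inversion

Dø7/F means D half-diminished seventh with F in the bass. F is the third of D half-diminished seventh (D–F–Ab–C), so this is first inversion.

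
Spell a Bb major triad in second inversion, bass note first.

Bb major is Bb–D–F. Second inversion puts the fifth (F) in the bass, with the remaining tones above: F, Bb, D.

F, Bb, D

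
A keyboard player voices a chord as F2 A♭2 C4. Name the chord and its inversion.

The pitch classes F, Ab, C arrange in thirds as F–Ab–C: an F minor triad.
The lowest note is F, the root of the chord, so this is root position (figured bass 5/3).

F minor, root position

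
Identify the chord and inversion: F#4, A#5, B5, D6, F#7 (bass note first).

Reducing to letter names: F#, A#, B, D. These stack in thirds as B–D–F#–A# — a B minor-major seventh chord.
F# is the fifth of B minor-major seventh; fifth in the bass means second inversion (figured bass 4/3).

B minor-major seventh, second inversion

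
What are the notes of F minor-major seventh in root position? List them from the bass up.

F, Ab, C, E

Spelling F minor-major seventh: F–Ab–C–E. In root position the root is bass, giving F, Ab, C, E from the bottom.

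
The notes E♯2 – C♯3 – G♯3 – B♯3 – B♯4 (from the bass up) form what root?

C#

Reordering E#, C#, G#, B# into stacked thirds gives C#–E#–G#–B#; the bottom of that stack, C#, is the root.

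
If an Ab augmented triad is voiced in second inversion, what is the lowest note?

Ab augmented is Ab–C–E. Second inversion places the fifth in the bass: E.

E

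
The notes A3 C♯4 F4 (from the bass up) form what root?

F

A, C#, F are the tones of an F augmented triad (F–A–C#), making F the root.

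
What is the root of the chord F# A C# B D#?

B

The distinct letter names are F#, A, C#, B, D#. Arranged as a stack of thirds they read B–D#–F#–A–C#, so B is the root (a B dominant ninth chord).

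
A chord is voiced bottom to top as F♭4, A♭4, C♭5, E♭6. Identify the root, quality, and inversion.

The distinct note names are Fb, Ab, Cb, Eb. Stacked in thirds they read Fb–Ab–Cb–Eb, which is a major seventh chord on Fb.
With the root (Fb) in the bass, the chord is in root position (figured bass 7).

Fb major seventh, root position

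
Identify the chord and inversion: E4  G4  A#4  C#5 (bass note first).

A# diminished seventh, second inversion

Reducing to letter names: E, G, A#, C#. These stack in thirds as A#–C#–E–G — an A# diminished seventh chord.
E is the fifth of A# diminished seventh; fifth in the bass means second inversion (figured bass 4/3).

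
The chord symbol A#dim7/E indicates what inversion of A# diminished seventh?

A#dim7/E means A# diminished seventh with E in the bass. E is the fifth of A# diminished seventh (A#–C#–E–G), so this is second inversion.

second inversion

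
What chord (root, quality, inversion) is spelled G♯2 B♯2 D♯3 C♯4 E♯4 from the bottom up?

C# major ninth, second inversion

The distinct note names are G#, B#, D#, C#, E#. Stacked in thirds they read C#–E#–G#–B#–D#, which is a major ninth chord on C#.
G# is the fifth of C# major ninth; fifth in the bass means second inversion.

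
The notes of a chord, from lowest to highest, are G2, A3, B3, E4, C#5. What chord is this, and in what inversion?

A dominant ninth, third inversion

The distinct note names are G, A, B, E, C#. Stacked in thirds they read A–C#–E–G–B, which is a dominant ninth chord on A.
G is the seventh of A dominant ninth; seventh in the bass means third inversion.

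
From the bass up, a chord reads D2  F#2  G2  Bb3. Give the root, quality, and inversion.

G minor-major seventh, second inversion

The distinct note names are D, F#, G, Bb. Stacked in thirds they read G–Bb–D–F#, which is a minor-major seventh chord on G.
D is the fifth of G minor-major seventh; fifth in the bass means second inversion (figured bass 4/3).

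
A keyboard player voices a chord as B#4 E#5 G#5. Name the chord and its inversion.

E# minor, second inversion

The pitch classes B#, E#, G# arrange in thirds as E#–G#–B#: an E# minor triad.
B# is the fifth of E# minor; fifth in the bass means second inversion (figured bass 6/4).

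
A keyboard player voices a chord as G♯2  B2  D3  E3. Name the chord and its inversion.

E dominant seventh, first inversion

Reducing to letter names: G#, B, D, E. These stack in thirds as E–G#–B–D — an E dominant seventh chord.
With the third (G#) in the bass, the chord is in first inversion (figured bass 6/5).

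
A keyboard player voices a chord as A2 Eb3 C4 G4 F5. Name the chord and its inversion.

The pitch classes A, Eb, C, G, F arrange in thirds as F–A–C–Eb–G: an F dominant ninth chord.
With the third (A) in the bass, the chord is in first inversion.

F dominant ninth, first inversion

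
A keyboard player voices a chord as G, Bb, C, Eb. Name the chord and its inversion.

The pitch classes G, Bb, C, Eb arrange in thirds as C–Eb–G–Bb: a C minor seventh chord.
The lowest note is G, the fifth of the chord, so this is second inversion (figured bass 4/3).

C minor seventh, second inversion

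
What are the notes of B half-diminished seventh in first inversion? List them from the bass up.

D, F, A, B

Spelling B half-diminished seventh: B–D–F–A. In first inversion the third is bass, giving D, F, A, B from the bottom.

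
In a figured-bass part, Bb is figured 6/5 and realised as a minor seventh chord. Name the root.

G

The figures 6/5 mean the third of the chord is in the bass. If Bb is the third of a minor seventh chord, the root is G (chord tones G–Bb–D–F).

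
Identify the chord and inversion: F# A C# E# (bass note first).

F# minor-major seventh, root position

The distinct note names are F#, A, C#, E#. Stacked in thirds they read F#–A–C#–E#, which is a minor-major seventh chord on F#.
With the root (F#) in the bass, the chord is in root position (figured bass 7).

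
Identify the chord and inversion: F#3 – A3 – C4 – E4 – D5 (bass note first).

Reducing to letter names: F#, A, C, E, D. These stack in thirds as D–F#–A–C–E — a D dominant ninth chord.
The lowest note is F#, the third of the chord, so this is first inversion.

D dominant ninth, first inversion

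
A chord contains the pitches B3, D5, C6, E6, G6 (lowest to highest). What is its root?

C

B, D, C, E, G are the tones of a C major ninth chord (C–E–G–B–D), making C the root.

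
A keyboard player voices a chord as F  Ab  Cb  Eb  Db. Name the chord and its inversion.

Db dominant ninth, first inversion

The pitch classes F, Ab, Cb, Eb, Db arrange in thirds as Db–F–Ab–Cb–Eb: a Db dominant ninth chord.
The lowest note is F, the third of the chord, so this is first inversion.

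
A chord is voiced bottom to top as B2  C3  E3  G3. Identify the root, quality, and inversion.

Reducing to letter names: B, C, E, G. These stack in thirds as C–E–G–B — a C major seventh chord.
B is the seventh of C major seventh; seventh in the bass means third inversion (figured bass 4/2).

C major seventh, third inversion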